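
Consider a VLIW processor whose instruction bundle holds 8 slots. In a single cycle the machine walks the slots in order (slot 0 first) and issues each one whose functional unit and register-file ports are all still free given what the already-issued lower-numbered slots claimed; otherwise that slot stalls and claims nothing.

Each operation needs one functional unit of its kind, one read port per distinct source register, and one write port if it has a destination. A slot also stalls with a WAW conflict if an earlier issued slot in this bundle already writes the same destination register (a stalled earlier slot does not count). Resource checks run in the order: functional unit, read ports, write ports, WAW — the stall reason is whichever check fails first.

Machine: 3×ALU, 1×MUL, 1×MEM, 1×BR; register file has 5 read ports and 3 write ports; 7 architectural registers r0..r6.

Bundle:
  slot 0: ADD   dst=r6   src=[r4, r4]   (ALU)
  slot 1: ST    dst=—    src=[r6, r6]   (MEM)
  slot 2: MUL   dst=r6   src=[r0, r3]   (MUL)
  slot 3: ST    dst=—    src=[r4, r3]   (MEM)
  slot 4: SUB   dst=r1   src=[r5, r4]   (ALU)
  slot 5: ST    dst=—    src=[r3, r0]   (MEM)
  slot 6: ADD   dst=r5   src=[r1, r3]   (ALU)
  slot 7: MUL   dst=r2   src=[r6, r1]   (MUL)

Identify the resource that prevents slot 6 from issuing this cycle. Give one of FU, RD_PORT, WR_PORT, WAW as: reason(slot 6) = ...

reason(slot 6) = RD_PORT

  0. ALU→r6 ⇒ go  {2A/1Mu/1Ld/1B | 4r 2w}
  1. MEM ⇒ go  {2A/1Mu/0Ld/1B | 3r 2w}
  2. MUL→r6 ⇒ no(WAW)  {2A/1Mu/0Ld/1B | 3r 2w}
  3. MEM ⇒ no(FU)  {2A/1Mu/0Ld/1B | 3r 2w}
  4. ALU→r1 ⇒ go  {1A/1Mu/0Ld/1B | 1r 1w}
  5. MEM ⇒ no(FU)  {1A/1Mu/0Ld/1B | 1r 1w}
  6. ALU→r5 ⇒ no(RD_PORT)  {1A/1Mu/0Ld/1B | 1r 1w}
  7. MUL→r2 ⇒ no(RD_PORT)  {1A/1Mu/0Ld/1B | 1r 1w}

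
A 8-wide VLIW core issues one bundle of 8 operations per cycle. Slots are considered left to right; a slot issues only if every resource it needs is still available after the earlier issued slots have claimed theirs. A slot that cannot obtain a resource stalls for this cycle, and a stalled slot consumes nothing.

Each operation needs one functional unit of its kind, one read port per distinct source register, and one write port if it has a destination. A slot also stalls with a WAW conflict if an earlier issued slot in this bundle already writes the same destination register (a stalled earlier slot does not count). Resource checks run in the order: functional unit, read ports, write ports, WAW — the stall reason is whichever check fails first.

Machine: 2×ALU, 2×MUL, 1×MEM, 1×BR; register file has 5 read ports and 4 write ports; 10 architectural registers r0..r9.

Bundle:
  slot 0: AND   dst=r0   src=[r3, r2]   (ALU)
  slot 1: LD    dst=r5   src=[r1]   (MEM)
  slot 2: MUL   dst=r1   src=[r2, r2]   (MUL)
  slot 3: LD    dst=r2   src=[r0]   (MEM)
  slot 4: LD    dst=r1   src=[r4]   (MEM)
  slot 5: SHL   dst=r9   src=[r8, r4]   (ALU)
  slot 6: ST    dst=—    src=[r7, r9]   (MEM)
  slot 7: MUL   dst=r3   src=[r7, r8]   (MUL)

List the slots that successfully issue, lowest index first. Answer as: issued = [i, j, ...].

#0 ALU src=r3,r2 dispatched  <A:1 Mu:2 Ld:1 B:1 rd:3 wr:3>
#1 MEM src=r1 dispatched  <A:1 Mu:2 Ld:0 B:1 rd:2 wr:2>
#2 MUL src=r2,r2 dispatched  <A:1 Mu:1 Ld:0 B:1 rd:1 wr:1>
#3 MEM src=r0 held:FU  <A:1 Mu:1 Ld:0 B:1 rd:1 wr:1>
#4 MEM src=r4 held:FU  <A:1 Mu:1 Ld:0 B:1 rd:1 wr:1>
#5 ALU src=r8,r4 held:RD_PORT  <A:1 Mu:1 Ld:0 B:1 rd:1 wr:1>
#6 MEM src=r7,r9 held:FU  <A:1 Mu:1 Ld:0 B:1 rd:1 wr:1>
#7 MUL src=r7,r8 held:RD_PORT  <A:1 Mu:1 Ld:0 B:1 rd:1 wr:1>

issued = [0, 1, 2]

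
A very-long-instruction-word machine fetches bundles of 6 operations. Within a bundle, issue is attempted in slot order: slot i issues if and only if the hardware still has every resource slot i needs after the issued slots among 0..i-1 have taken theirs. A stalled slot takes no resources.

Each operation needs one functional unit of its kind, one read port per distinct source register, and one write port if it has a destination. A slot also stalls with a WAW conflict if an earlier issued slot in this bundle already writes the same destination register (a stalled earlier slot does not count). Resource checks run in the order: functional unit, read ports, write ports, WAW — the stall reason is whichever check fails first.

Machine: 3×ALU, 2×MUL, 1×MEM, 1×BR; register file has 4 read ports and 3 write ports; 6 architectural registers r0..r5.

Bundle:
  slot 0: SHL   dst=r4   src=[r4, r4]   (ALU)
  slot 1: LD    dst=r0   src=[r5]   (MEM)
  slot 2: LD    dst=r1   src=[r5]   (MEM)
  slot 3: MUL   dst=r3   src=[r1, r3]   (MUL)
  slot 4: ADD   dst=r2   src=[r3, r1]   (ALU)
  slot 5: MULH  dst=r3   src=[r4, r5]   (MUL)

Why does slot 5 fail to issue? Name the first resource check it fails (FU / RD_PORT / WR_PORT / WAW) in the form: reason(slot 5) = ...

  0. ALU→r4 ⇒ go  {2A/2Mu/1Ld/1B | 3r 2w}
  1. MEM→r0 ⇒ go  {2A/2Mu/0Ld/1B | 2r 1w}
  2. MEM→r1 ⇒ no(FU)  {2A/2Mu/0Ld/1B | 2r 1w}
  3. MUL→r3 ⇒ go  {2A/1Mu/0Ld/1B | 0r 0w}
  4. ALU→r2 ⇒ no(RD_PORT)  {2A/1Mu/0Ld/1B | 0r 0w}
  5. MUL→r3 ⇒ no(RD_PORT)  {2A/1Mu/0Ld/1B | 0r 0w}

reason(slot 5) = RD_PORT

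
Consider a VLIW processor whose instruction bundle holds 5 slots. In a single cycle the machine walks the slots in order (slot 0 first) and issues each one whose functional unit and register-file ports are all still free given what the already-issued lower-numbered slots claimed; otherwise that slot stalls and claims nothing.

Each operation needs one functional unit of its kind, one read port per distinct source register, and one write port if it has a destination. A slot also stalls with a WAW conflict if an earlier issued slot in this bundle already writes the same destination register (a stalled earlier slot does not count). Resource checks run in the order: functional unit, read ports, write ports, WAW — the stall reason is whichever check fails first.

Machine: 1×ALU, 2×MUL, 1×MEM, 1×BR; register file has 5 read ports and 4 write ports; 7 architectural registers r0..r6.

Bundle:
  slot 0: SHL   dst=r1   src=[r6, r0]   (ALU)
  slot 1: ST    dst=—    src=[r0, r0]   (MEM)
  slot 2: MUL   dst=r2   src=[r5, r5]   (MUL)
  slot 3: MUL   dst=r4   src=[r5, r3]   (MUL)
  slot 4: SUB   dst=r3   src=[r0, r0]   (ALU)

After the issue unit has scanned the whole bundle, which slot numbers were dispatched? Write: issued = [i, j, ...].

issued = [0, 1, 2]

slot 0 (ALU): ISSUE — free A0,Mu2,Ld1,B1 rp3 wp3
slot 1 (MEM): ISSUE — free A0,Mu2,Ld0,B1 rp2 wp3
slot 2 (MUL): ISSUE — free A0,Mu1,Ld0,B1 rp1 wp2
slot 3 (MUL): stall RD_PORT — free A0,Mu1,Ld0,B1 rp1 wp2
slot 4 (ALU): stall FU — free A0,Mu1,Ld0,B1 rp1 wp2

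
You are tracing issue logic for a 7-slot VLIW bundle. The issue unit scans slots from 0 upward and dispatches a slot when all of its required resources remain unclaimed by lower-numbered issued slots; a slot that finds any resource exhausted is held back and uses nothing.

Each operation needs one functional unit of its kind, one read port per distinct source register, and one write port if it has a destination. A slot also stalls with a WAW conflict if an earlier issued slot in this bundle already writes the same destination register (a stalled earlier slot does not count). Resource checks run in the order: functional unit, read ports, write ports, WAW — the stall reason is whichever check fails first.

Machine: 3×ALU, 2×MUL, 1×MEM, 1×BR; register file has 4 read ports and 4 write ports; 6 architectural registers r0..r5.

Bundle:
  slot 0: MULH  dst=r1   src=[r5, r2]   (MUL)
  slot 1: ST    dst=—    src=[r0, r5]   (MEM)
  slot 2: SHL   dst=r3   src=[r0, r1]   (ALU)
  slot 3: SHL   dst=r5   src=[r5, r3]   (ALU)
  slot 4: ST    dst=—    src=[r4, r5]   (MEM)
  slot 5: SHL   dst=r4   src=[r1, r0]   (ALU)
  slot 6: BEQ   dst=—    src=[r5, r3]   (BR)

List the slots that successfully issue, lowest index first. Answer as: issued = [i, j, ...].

issued = [0, 1]

(0) want 1×MUL +2rd +1wr — yes → AL3|MU1|ME1|BR1|rd2|wr3
(1) want 1×MEM +2rd +0wr — yes → AL3|MU1|ME0|BR1|rd0|wr3
(2) want 1×ALU +2rd +1wr — RD_PORT → AL3|MU1|ME0|BR1|rd0|wr3
(3) want 1×ALU +2rd +1wr — RD_PORT → AL3|MU1|ME0|BR1|rd0|wr3
(4) want 1×MEM +2rd +0wr — FU → AL3|MU1|ME0|BR1|rd0|wr3
(5) want 1×ALU +2rd +1wr — RD_PORT → AL3|MU1|ME0|BR1|rd0|wr3
(6) want 1×BR +2rd +0wr — RD_PORT → AL3|MU1|ME0|BR1|rd0|wr3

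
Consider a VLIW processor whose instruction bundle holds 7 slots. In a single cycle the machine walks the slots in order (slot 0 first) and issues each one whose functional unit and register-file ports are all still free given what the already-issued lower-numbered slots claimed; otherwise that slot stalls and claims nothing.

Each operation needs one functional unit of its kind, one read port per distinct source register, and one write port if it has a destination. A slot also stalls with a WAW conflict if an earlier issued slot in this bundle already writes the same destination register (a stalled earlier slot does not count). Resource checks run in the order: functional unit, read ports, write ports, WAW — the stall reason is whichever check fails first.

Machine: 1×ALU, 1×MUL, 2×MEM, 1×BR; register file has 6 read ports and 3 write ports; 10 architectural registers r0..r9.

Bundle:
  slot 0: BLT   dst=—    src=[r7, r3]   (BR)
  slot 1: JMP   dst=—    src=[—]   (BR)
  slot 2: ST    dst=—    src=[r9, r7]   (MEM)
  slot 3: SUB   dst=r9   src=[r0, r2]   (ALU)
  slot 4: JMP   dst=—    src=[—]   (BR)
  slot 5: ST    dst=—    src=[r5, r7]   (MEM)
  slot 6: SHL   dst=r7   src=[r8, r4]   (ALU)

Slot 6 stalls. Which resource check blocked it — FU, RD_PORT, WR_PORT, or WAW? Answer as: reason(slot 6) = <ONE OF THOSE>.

reason(slot 6) = FU

(0) want 1×BR +2rd +0wr — yes → AL1|MU1|ME2|BR0|rd4|wr3
(1) want 1×BR +0rd +0wr — FU → AL1|MU1|ME2|BR0|rd4|wr3
(2) want 1×MEM +2rd +0wr — yes → AL1|MU1|ME1|BR0|rd2|wr3
(3) want 1×ALU +2rd +1wr — yes → AL0|MU1|ME1|BR0|rd0|wr2
(4) want 1×BR +0rd +0wr — FU → AL0|MU1|ME1|BR0|rd0|wr2
(5) want 1×MEM +2rd +0wr — RD_PORT → AL0|MU1|ME1|BR0|rd0|wr2
(6) want 1×ALU +2rd +1wr — FU → AL0|MU1|ME1|BR0|rd0|wr2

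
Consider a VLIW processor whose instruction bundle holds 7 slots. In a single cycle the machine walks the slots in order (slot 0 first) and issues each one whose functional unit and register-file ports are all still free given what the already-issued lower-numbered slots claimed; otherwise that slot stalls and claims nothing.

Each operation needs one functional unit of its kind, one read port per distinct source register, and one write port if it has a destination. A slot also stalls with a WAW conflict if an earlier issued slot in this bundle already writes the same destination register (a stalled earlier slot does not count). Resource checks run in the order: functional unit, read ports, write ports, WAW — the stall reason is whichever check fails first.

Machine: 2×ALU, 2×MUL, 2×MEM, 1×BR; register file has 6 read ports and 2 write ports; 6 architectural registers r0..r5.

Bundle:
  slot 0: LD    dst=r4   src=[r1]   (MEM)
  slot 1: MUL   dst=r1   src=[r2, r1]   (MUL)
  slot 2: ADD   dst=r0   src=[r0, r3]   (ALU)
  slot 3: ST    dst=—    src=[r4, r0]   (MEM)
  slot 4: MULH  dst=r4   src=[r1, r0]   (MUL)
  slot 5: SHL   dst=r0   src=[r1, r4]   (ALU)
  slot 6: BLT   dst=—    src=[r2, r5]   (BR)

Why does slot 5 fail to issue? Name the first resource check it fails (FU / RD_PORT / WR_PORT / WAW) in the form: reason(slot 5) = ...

  0. MEM→r4 ⇒ go  {2A/2Mu/1Ld/1B | 5r 1w}
  1. MUL→r1 ⇒ go  {2A/1Mu/1Ld/1B | 3r 0w}
  2. ALU→r0 ⇒ no(WR_PORT)  {2A/1Mu/1Ld/1B | 3r 0w}
  3. MEM ⇒ go  {2A/1Mu/0Ld/1B | 1r 0w}
  4. MUL→r4 ⇒ no(RD_PORT)  {2A/1Mu/0Ld/1B | 1r 0w}
  5. ALU→r0 ⇒ no(RD_PORT)  {2A/1Mu/0Ld/1B | 1r 0w}
  6. BR ⇒ no(RD_PORT)  {2A/1Mu/0Ld/1B | 1r 0w}

reason(slot 5) = RD_PORT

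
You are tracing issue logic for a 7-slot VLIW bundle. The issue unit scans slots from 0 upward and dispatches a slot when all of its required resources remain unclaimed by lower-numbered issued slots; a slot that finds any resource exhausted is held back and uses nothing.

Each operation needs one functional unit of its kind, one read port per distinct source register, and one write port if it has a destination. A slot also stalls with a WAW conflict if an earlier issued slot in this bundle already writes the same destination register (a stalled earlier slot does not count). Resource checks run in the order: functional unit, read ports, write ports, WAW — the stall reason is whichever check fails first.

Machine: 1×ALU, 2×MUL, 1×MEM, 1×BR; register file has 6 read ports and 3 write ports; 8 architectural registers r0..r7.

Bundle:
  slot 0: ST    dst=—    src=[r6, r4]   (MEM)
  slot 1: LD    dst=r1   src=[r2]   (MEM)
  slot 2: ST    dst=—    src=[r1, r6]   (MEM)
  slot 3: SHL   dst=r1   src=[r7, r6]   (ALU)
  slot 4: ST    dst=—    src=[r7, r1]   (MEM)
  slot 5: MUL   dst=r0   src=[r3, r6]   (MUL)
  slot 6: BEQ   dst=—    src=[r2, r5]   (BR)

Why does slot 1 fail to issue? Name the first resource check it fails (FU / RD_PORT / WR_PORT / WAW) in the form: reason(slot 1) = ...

[0] MEM needs rd=2 wr=0: ok; after: ALU=1 MUL=2 MEM=0 BR=1, R=4, W=3
[1] MEM needs rd=1 wr=1: FU; after: ALU=1 MUL=2 MEM=0 BR=1, R=4, W=3
[2] MEM needs rd=2 wr=0: FU; after: ALU=1 MUL=2 MEM=0 BR=1, R=4, W=3
[3] ALU needs rd=2 wr=1: ok; after: ALU=0 MUL=2 MEM=0 BR=1, R=2, W=2
[4] MEM needs rd=2 wr=0: FU; after: ALU=0 MUL=2 MEM=0 BR=1, R=2, W=2
[5] MUL needs rd=2 wr=1: ok; after: ALU=0 MUL=1 MEM=0 BR=1, R=0, W=1
[6] BR needs rd=2 wr=0: RD_PORT; after: ALU=0 MUL=1 MEM=0 BR=1, R=0, W=1

reason(slot 1) = FU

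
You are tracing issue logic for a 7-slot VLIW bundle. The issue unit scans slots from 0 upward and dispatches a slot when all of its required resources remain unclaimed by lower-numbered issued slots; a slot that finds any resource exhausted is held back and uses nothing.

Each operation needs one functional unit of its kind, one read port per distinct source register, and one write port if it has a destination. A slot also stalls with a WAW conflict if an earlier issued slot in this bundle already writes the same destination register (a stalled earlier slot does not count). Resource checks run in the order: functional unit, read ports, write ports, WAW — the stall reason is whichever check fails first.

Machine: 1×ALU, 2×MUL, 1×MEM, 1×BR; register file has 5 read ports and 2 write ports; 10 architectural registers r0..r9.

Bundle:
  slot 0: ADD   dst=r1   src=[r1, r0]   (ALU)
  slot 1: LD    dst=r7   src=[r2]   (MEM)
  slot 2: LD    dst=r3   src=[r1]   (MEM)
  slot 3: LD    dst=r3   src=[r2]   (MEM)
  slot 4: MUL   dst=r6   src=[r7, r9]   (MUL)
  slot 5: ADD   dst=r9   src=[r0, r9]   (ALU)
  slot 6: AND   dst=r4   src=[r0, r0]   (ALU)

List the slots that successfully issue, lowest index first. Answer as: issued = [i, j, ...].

[0] ALU needs rd=2 wr=1: ok; after: ALU=0 MUL=2 MEM=1 BR=1, R=3, W=1
[1] MEM needs rd=1 wr=1: ok; after: ALU=0 MUL=2 MEM=0 BR=1, R=2, W=0
[2] MEM needs rd=1 wr=1: FU; after: ALU=0 MUL=2 MEM=0 BR=1, R=2, W=0
[3] MEM needs rd=1 wr=1: FU; after: ALU=0 MUL=2 MEM=0 BR=1, R=2, W=0
[4] MUL needs rd=2 wr=1: WR_PORT; after: ALU=0 MUL=2 MEM=0 BR=1, R=2, W=0
[5] ALU needs rd=2 wr=1: FU; after: ALU=0 MUL=2 MEM=0 BR=1, R=2, W=0
[6] ALU needs rd=1 wr=1: FU; after: ALU=0 MUL=2 MEM=0 BR=1, R=2, W=0

issued = [0, 1]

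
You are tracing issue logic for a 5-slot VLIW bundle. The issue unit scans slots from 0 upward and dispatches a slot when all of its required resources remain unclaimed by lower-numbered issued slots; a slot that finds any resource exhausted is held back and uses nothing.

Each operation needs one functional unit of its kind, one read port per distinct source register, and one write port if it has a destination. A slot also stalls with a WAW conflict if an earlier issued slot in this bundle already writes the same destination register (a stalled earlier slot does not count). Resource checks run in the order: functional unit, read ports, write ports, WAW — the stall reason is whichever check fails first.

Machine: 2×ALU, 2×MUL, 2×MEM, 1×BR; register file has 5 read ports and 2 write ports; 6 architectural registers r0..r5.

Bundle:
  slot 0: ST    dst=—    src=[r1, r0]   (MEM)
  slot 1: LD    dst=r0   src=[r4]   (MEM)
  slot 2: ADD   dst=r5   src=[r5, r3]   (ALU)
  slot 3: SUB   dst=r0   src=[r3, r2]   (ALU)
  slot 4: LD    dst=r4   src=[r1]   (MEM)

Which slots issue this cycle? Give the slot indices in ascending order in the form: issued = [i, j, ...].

issued = [0, 1, 2]

(0) want 1×MEM +2rd +0wr — yes → AL2|MU2|ME1|BR1|rd3|wr2
(1) want 1×MEM +1rd +1wr — yes → AL2|MU2|ME0|BR1|rd2|wr1
(2) want 1×ALU +2rd +1wr — yes → AL1|MU2|ME0|BR1|rd0|wr0
(3) want 1×ALU +2rd +1wr — RD_PORT → AL1|MU2|ME0|BR1|rd0|wr0
(4) want 1×MEM +1rd +1wr — FU → AL1|MU2|ME0|BR1|rd0|wr0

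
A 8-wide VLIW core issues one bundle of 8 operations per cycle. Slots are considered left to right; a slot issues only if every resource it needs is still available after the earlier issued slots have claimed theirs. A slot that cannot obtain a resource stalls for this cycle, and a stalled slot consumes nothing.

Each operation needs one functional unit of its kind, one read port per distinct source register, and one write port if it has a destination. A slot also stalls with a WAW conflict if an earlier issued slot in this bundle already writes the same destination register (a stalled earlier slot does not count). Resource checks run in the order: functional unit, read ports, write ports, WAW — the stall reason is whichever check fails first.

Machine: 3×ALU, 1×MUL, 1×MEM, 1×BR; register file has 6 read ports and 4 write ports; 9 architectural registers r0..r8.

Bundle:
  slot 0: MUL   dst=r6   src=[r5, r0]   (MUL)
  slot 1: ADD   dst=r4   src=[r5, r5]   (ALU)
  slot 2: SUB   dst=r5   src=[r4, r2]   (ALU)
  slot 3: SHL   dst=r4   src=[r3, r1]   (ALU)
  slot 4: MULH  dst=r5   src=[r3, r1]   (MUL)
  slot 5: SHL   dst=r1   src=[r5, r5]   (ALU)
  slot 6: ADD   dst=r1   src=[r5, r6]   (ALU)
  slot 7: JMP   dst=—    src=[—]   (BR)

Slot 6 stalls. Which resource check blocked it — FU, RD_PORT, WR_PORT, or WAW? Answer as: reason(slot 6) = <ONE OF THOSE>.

(0) want 1×MUL +2rd +1wr — yes → AL3|MU0|ME1|BR1|rd4|wr3
(1) want 1×ALU +1rd +1wr — yes → AL2|MU0|ME1|BR1|rd3|wr2
(2) want 1×ALU +2rd +1wr — yes → AL1|MU0|ME1|BR1|rd1|wr1
(3) want 1×ALU +2rd +1wr — RD_PORT → AL1|MU0|ME1|BR1|rd1|wr1
(4) want 1×MUL +2rd +1wr — FU → AL1|MU0|ME1|BR1|rd1|wr1
(5) want 1×ALU +1rd +1wr — yes → AL0|MU0|ME1|BR1|rd0|wr0
(6) want 1×ALU +2rd +1wr — FU → AL0|MU0|ME1|BR1|rd0|wr0
(7) want 1×BR +0rd +0wr — yes → AL0|MU0|ME1|BR0|rd0|wr0

reason(slot 6) = FU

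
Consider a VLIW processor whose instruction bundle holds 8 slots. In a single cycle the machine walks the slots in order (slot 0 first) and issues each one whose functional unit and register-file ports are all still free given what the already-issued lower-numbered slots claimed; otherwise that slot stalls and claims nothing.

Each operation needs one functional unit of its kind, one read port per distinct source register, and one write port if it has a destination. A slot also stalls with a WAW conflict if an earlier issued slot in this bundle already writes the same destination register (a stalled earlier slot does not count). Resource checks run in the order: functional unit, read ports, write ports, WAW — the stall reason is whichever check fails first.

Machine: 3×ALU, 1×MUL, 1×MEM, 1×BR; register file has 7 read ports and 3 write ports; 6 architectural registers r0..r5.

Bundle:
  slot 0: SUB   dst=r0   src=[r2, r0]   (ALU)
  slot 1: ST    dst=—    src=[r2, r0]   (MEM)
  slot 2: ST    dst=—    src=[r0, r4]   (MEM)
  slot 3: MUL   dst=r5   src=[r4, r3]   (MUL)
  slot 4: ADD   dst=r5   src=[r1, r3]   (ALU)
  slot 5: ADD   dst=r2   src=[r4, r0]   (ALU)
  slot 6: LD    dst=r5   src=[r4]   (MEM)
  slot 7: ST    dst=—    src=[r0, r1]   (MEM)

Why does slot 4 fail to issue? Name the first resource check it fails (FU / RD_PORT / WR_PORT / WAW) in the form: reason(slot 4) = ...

#0 ALU src=r2,r0 dispatched  <A:2 Mu:1 Ld:1 B:1 rd:5 wr:2>
#1 MEM src=r2,r0 dispatched  <A:2 Mu:1 Ld:0 B:1 rd:3 wr:2>
#2 MEM src=r0,r4 held:FU  <A:2 Mu:1 Ld:0 B:1 rd:3 wr:2>
#3 MUL src=r4,r3 dispatched  <A:2 Mu:0 Ld:0 B:1 rd:1 wr:1>
#4 ALU src=r1,r3 held:RD_PORT  <A:2 Mu:0 Ld:0 B:1 rd:1 wr:1>
#5 ALU src=r4,r0 held:RD_PORT  <A:2 Mu:0 Ld:0 B:1 rd:1 wr:1>
#6 MEM src=r4 held:FU  <A:2 Mu:0 Ld:0 B:1 rd:1 wr:1>
#7 MEM src=r0,r1 held:FU  <A:2 Mu:0 Ld:0 B:1 rd:1 wr:1>

reason(slot 4) = RD_PORT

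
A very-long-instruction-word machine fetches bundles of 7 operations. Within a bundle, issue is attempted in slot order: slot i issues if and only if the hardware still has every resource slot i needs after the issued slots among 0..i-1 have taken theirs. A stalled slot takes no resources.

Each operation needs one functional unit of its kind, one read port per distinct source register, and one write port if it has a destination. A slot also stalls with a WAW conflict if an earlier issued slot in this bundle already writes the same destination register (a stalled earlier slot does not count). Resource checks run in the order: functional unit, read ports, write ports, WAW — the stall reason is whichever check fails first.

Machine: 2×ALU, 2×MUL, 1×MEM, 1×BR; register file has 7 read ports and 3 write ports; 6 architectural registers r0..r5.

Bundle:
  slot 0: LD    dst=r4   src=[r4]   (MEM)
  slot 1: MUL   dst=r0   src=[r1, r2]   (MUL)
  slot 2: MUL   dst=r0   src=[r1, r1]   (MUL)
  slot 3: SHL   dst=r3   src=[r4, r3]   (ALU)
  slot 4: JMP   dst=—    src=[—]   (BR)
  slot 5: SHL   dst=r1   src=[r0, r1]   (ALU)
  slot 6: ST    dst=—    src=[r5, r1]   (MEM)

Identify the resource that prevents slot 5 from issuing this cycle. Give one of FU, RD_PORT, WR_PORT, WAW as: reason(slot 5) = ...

reason(slot 5) = WR_PORT

slot 0 (MEM): ISSUE — free A2,Mu2,Ld0,B1 rp6 wp2
slot 1 (MUL): ISSUE — free A2,Mu1,Ld0,B1 rp4 wp1
slot 2 (MUL): stall WAW — free A2,Mu1,Ld0,B1 rp4 wp1
slot 3 (ALU): ISSUE — free A1,Mu1,Ld0,B1 rp2 wp0
slot 4 (BR): ISSUE — free A1,Mu1,Ld0,B0 rp2 wp0
slot 5 (ALU): stall WR_PORT — free A1,Mu1,Ld0,B0 rp2 wp0
slot 6 (MEM): stall FU — free A1,Mu1,Ld0,B0 rp2 wp0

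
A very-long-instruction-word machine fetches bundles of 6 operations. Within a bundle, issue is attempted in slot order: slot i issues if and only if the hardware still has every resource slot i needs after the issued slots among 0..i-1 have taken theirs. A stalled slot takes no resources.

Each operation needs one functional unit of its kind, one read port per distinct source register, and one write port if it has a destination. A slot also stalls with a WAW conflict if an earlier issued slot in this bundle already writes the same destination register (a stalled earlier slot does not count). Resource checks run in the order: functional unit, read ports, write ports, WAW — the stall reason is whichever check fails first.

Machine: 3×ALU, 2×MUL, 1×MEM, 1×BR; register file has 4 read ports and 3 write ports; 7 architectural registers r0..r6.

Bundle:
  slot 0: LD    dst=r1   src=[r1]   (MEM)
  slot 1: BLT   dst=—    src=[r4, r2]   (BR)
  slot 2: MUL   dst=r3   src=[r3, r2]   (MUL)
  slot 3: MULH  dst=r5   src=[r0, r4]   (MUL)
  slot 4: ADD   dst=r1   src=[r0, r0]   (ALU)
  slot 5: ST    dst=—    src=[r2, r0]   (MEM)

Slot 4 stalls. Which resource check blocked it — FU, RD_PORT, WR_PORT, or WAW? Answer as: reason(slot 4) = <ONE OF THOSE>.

reason(slot 4) = WAW

(0) want 1×MEM +1rd +1wr — yes → AL3|MU2|ME0|BR1|rd3|wr2
(1) want 1×BR +2rd +0wr — yes → AL3|MU2|ME0|BR0|rd1|wr2
(2) want 1×MUL +2rd +1wr — RD_PORT → AL3|MU2|ME0|BR0|rd1|wr2
(3) want 1×MUL +2rd +1wr — RD_PORT → AL3|MU2|ME0|BR0|rd1|wr2
(4) want 1×ALU +1rd +1wr — WAW → AL3|MU2|ME0|BR0|rd1|wr2
(5) want 1×MEM +2rd +0wr — FU → AL3|MU2|ME0|BR0|rd1|wr2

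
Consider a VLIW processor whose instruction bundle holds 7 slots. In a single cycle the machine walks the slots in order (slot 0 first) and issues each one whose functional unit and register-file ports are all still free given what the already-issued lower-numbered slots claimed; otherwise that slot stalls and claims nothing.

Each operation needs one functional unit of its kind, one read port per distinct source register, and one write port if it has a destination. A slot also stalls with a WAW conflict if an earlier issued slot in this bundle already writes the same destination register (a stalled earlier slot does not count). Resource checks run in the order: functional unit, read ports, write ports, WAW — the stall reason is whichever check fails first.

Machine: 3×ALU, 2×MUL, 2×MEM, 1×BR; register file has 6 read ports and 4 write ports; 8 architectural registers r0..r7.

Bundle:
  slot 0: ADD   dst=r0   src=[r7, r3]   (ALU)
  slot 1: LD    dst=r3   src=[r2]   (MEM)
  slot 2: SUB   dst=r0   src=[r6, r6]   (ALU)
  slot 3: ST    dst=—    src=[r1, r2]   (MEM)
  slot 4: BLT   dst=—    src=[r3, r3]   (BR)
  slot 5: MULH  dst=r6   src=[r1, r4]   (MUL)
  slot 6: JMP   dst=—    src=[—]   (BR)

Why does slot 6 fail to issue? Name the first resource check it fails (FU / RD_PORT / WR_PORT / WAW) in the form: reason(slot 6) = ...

slot 0 (ALU): ISSUE — free A2,Mu2,Ld2,B1 rp4 wp3
slot 1 (MEM): ISSUE — free A2,Mu2,Ld1,B1 rp3 wp2
slot 2 (ALU): stall WAW — free A2,Mu2,Ld1,B1 rp3 wp2
slot 3 (MEM): ISSUE — free A2,Mu2,Ld0,B1 rp1 wp2
slot 4 (BR): ISSUE — free A2,Mu2,Ld0,B0 rp0 wp2
slot 5 (MUL): stall RD_PORT — free A2,Mu2,Ld0,B0 rp0 wp2
slot 6 (BR): stall FU — free A2,Mu2,Ld0,B0 rp0 wp2

reason(slot 6) = FU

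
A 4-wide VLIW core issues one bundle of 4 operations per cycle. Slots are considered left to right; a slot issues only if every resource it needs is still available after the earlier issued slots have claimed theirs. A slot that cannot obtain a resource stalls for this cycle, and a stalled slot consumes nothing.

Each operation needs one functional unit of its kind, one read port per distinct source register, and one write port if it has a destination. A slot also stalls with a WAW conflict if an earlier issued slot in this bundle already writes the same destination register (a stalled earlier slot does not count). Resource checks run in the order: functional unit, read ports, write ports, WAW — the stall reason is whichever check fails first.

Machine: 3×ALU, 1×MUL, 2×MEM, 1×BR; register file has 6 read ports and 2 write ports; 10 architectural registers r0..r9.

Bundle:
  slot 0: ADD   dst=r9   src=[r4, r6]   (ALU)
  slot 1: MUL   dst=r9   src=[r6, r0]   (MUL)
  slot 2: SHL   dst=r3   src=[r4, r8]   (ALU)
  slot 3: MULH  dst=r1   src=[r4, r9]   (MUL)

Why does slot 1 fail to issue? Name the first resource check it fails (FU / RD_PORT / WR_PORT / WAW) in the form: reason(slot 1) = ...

#0 ALU src=r4,r6 dispatched  <A:2 Mu:1 Ld:2 B:1 rd:4 wr:1>
#1 MUL src=r6,r0 held:WAW  <A:2 Mu:1 Ld:2 B:1 rd:4 wr:1>
#2 ALU src=r4,r8 dispatched  <A:1 Mu:1 Ld:2 B:1 rd:2 wr:0>
#3 MUL src=r4,r9 held:WR_PORT  <A:1 Mu:1 Ld:2 B:1 rd:2 wr:0>

reason(slot 1) = WAW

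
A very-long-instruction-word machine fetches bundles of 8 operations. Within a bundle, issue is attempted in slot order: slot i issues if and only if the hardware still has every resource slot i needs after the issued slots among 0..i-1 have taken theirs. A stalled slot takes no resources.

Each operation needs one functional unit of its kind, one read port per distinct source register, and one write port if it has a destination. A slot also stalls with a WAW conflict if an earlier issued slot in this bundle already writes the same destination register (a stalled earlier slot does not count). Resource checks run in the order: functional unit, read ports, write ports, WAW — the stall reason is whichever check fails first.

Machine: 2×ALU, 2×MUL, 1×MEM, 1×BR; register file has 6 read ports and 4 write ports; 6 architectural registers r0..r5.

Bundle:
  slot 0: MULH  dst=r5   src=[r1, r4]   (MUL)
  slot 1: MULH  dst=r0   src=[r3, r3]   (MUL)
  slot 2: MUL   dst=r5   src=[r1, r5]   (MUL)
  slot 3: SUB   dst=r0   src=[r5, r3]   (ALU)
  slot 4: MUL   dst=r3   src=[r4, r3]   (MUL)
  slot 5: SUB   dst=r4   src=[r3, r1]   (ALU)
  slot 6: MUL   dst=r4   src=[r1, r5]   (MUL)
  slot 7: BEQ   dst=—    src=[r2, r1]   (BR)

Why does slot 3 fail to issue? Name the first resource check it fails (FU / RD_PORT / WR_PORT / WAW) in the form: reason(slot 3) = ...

(0) want 1×MUL +2rd +1wr — yes → AL2|MU1|ME1|BR1|rd4|wr3
(1) want 1×MUL +1rd +1wr — yes → AL2|MU0|ME1|BR1|rd3|wr2
(2) want 1×MUL +2rd +1wr — FU → AL2|MU0|ME1|BR1|rd3|wr2
(3) want 1×ALU +2rd +1wr — WAW → AL2|MU0|ME1|BR1|rd3|wr2
(4) want 1×MUL +2rd +1wr — FU → AL2|MU0|ME1|BR1|rd3|wr2
(5) want 1×ALU +2rd +1wr — yes → AL1|MU0|ME1|BR1|rd1|wr1
(6) want 1×MUL +2rd +1wr — FU → AL1|MU0|ME1|BR1|rd1|wr1
(7) want 1×BR +2rd +0wr — RD_PORT → AL1|MU0|ME1|BR1|rd1|wr1

reason(slot 3) = WAW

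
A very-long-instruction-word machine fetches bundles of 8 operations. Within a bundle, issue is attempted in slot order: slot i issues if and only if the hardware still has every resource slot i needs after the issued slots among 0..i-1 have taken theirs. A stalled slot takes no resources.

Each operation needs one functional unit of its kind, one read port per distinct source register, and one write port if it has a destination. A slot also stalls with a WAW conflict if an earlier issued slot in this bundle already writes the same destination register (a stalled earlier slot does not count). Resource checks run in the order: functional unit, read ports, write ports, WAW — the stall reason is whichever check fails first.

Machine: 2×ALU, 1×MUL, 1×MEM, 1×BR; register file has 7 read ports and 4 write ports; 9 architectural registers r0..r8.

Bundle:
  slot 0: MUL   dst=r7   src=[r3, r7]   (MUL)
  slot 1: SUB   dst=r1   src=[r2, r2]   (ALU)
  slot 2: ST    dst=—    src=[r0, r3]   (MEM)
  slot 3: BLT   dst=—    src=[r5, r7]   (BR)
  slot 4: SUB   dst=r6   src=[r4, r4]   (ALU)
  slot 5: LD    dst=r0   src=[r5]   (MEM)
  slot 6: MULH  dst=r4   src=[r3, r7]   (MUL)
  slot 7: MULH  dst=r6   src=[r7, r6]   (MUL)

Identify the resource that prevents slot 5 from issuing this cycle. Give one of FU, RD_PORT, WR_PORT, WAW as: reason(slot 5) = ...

reason(slot 5) = FU

slot 0 (MUL): ISSUE — free A2,Mu0,Ld1,B1 rp5 wp3
slot 1 (ALU): ISSUE — free A1,Mu0,Ld1,B1 rp4 wp2
slot 2 (MEM): ISSUE — free A1,Mu0,Ld0,B1 rp2 wp2
slot 3 (BR): ISSUE — free A1,Mu0,Ld0,B0 rp0 wp2
slot 4 (ALU): stall RD_PORT — free A1,Mu0,Ld0,B0 rp0 wp2
slot 5 (MEM): stall FU — free A1,Mu0,Ld0,B0 rp0 wp2
slot 6 (MUL): stall FU — free A1,Mu0,Ld0,B0 rp0 wp2
slot 7 (MUL): stall FU — free A1,Mu0,Ld0,B0 rp0 wp2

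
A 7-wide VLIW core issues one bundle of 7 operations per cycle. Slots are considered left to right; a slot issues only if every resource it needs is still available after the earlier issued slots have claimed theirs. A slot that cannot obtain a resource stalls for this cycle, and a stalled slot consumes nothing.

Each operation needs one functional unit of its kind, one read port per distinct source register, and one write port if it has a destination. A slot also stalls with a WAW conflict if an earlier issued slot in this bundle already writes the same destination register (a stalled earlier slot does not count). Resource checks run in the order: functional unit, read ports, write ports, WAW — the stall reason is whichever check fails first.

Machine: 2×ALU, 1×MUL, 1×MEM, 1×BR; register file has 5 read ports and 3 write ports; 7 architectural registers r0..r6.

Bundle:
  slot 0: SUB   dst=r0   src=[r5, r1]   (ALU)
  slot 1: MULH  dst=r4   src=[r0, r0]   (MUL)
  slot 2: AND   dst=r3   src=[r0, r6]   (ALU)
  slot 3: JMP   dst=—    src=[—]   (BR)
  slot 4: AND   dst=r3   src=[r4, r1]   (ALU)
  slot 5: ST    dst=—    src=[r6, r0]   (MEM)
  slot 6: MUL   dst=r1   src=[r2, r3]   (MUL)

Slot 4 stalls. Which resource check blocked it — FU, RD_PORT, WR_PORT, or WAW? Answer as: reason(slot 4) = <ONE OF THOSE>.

reason(slot 4) = FU

(0) want 1×ALU +2rd +1wr — yes → AL1|MU1|ME1|BR1|rd3|wr2
(1) want 1×MUL +1rd +1wr — yes → AL1|MU0|ME1|BR1|rd2|wr1
(2) want 1×ALU +2rd +1wr — yes → AL0|MU0|ME1|BR1|rd0|wr0
(3) want 1×BR +0rd +0wr — yes → AL0|MU0|ME1|BR0|rd0|wr0
(4) want 1×ALU +2rd +1wr — FU → AL0|MU0|ME1|BR0|rd0|wr0
(5) want 1×MEM +2rd +0wr — RD_PORT → AL0|MU0|ME1|BR0|rd0|wr0
(6) want 1×MUL +2rd +1wr — FU → AL0|MU0|ME1|BR0|rd0|wr0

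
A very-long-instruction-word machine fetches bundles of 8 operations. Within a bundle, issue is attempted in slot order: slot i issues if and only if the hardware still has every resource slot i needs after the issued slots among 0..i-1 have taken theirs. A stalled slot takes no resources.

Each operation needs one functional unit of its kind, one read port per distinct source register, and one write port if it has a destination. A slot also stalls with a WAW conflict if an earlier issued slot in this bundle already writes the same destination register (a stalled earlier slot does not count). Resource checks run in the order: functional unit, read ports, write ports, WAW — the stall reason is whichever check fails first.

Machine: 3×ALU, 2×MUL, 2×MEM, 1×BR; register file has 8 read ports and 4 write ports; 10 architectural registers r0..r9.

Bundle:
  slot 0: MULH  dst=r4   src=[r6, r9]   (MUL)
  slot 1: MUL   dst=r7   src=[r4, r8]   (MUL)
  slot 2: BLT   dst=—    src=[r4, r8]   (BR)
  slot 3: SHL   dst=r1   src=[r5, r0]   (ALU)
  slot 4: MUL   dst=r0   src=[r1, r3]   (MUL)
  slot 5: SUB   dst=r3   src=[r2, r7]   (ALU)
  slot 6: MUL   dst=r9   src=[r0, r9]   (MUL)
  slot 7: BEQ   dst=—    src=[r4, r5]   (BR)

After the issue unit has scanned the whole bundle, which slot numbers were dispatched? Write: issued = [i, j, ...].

issued = [0, 1, 2, 3]

slot 0 (MUL): ISSUE — free A3,Mu1,Ld2,B1 rp6 wp3
slot 1 (MUL): ISSUE — free A3,Mu0,Ld2,B1 rp4 wp2
slot 2 (BR): ISSUE — free A3,Mu0,Ld2,B0 rp2 wp2
slot 3 (ALU): ISSUE — free A2,Mu0,Ld2,B0 rp0 wp1
slot 4 (MUL): stall FU — free A2,Mu0,Ld2,B0 rp0 wp1
slot 5 (ALU): stall RD_PORT — free A2,Mu0,Ld2,B0 rp0 wp1
slot 6 (MUL): stall FU — free A2,Mu0,Ld2,B0 rp0 wp1
slot 7 (BR): stall FU — free A2,Mu0,Ld2,B0 rp0 wp1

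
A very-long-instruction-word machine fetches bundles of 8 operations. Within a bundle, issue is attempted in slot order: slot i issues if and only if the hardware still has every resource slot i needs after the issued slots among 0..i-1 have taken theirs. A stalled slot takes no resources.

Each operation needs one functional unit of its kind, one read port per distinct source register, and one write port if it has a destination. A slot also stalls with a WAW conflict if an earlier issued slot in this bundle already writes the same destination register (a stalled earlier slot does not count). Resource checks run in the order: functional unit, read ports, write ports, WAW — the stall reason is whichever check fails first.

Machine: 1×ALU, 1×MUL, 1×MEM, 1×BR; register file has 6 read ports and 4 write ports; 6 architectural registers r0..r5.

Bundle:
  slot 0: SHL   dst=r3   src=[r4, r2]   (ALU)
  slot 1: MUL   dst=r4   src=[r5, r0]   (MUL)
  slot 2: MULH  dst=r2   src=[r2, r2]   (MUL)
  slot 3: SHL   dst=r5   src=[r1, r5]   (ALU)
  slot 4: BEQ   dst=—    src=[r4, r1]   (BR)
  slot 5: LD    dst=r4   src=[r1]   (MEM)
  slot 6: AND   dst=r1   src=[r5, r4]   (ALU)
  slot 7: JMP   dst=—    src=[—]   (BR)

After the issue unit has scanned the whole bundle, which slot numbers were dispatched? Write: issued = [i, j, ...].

issued = [0, 1, 4]

  0. ALU→r3 ⇒ go  {0A/1Mu/1Ld/1B | 4r 3w}
  1. MUL→r4 ⇒ go  {0A/0Mu/1Ld/1B | 2r 2w}
  2. MUL→r2 ⇒ no(FU)  {0A/0Mu/1Ld/1B | 2r 2w}
  3. ALU→r5 ⇒ no(FU)  {0A/0Mu/1Ld/1B | 2r 2w}
  4. BR ⇒ go  {0A/0Mu/1Ld/0B | 0r 2w}
  5. MEM→r4 ⇒ no(RD_PORT)  {0A/0Mu/1Ld/0B | 0r 2w}
  6. ALU→r1 ⇒ no(FU)  {0A/0Mu/1Ld/0B | 0r 2w}
  7. BR ⇒ no(FU)  {0A/0Mu/1Ld/0B | 0r 2w}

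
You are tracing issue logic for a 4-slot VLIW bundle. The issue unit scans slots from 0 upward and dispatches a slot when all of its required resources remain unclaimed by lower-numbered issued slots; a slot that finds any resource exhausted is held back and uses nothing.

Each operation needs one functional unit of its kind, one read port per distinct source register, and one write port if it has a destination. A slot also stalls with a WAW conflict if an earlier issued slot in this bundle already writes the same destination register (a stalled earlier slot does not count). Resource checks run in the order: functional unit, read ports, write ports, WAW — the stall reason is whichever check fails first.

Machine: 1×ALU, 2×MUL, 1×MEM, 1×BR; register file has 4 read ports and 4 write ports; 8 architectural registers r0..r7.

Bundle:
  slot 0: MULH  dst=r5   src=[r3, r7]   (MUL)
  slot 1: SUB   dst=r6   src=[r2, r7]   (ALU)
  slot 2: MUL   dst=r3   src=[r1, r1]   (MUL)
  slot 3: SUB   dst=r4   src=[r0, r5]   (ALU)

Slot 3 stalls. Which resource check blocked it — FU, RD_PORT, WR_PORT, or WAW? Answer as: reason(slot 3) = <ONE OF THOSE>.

[0] MUL needs rd=2 wr=1: ok; after: ALU=1 MUL=1 MEM=1 BR=1, R=2, W=3
[1] ALU needs rd=2 wr=1: ok; after: ALU=0 MUL=1 MEM=1 BR=1, R=0, W=2
[2] MUL needs rd=1 wr=1: RD_PORT; after: ALU=0 MUL=1 MEM=1 BR=1, R=0, W=2
[3] ALU needs rd=2 wr=1: FU; after: ALU=0 MUL=1 MEM=1 BR=1, R=0, W=2

reason(slot 3) = FU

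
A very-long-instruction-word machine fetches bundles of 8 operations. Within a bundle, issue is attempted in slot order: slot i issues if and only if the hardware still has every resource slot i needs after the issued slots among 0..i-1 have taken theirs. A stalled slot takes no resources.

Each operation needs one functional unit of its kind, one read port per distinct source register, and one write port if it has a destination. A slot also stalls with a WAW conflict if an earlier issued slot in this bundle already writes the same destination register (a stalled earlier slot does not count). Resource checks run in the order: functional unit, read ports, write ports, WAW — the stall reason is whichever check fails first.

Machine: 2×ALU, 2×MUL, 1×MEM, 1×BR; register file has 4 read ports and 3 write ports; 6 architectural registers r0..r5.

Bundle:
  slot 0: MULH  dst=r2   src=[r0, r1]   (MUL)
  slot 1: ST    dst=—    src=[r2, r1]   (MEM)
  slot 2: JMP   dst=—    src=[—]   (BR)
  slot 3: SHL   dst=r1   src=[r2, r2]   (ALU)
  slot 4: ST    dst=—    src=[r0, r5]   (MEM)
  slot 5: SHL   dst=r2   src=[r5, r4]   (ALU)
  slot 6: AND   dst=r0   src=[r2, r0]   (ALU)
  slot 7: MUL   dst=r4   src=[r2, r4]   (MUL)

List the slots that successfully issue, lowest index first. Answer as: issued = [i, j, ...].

issued = [0, 1, 2]

[0] MUL needs rd=2 wr=1: ok; after: ALU=2 MUL=1 MEM=1 BR=1, R=2, W=2
[1] MEM needs rd=2 wr=0: ok; after: ALU=2 MUL=1 MEM=0 BR=1, R=0, W=2
[2] BR needs rd=0 wr=0: ok; after: ALU=2 MUL=1 MEM=0 BR=0, R=0, W=2
[3] ALU needs rd=1 wr=1: RD_PORT; after: ALU=2 MUL=1 MEM=0 BR=0, R=0, W=2
[4] MEM needs rd=2 wr=0: FU; after: ALU=2 MUL=1 MEM=0 BR=0, R=0, W=2
[5] ALU needs rd=2 wr=1: RD_PORT; after: ALU=2 MUL=1 MEM=0 BR=0, R=0, W=2
[6] ALU needs rd=2 wr=1: RD_PORT; after: ALU=2 MUL=1 MEM=0 BR=0, R=0, W=2
[7] MUL needs rd=2 wr=1: RD_PORT; after: ALU=2 MUL=1 MEM=0 BR=0, R=0, W=2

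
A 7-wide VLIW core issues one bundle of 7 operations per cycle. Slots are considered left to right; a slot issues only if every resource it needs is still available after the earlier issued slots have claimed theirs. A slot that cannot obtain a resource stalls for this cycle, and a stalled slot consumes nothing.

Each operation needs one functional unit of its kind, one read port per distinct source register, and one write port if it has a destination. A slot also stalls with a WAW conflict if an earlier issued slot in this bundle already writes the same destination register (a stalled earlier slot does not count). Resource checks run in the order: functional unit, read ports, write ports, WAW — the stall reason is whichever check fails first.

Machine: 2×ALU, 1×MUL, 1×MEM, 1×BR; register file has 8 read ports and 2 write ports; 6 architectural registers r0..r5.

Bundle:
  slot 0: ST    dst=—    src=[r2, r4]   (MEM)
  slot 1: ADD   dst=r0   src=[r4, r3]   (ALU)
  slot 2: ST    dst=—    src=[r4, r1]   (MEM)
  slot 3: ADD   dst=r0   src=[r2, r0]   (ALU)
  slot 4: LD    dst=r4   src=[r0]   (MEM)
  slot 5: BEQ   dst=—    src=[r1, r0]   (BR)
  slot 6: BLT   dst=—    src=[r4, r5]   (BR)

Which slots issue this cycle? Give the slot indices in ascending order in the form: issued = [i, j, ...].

issued = [0, 1, 5]

slot 0 (MEM): ISSUE — free A2,Mu1,Ld0,B1 rp6 wp2
slot 1 (ALU): ISSUE — free A1,Mu1,Ld0,B1 rp4 wp1
slot 2 (MEM): stall FU — free A1,Mu1,Ld0,B1 rp4 wp1
slot 3 (ALU): stall WAW — free A1,Mu1,Ld0,B1 rp4 wp1
slot 4 (MEM): stall FU — free A1,Mu1,Ld0,B1 rp4 wp1
slot 5 (BR): ISSUE — free A1,Mu1,Ld0,B0 rp2 wp1
slot 6 (BR): stall FU — free A1,Mu1,Ld0,B0 rp2 wp1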